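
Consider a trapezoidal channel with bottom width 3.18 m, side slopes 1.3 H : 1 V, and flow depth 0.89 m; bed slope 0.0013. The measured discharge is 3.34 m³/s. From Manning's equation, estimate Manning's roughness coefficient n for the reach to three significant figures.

0.0307

A = (b + z·y)·y = (3.18 + 1.3×0.89)×0.89 = 3.860 m²
P = b + 2y√(1+z²) = 3.18 + 2×0.89×√(1+1.3²) = 6.099 m
R = A/P = 3.860/6.099 = 0.6328 m
n = (1/Q)·A·R^(2/3)·S^(1/2) = (1/3.34) × 3.860 × 0.7371 × 0.03606 = 0.03071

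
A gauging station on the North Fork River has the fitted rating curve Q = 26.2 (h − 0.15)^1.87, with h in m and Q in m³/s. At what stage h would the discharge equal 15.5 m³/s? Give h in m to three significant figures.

0.905 m

h − h₀ = (Q/C)^(1/b) = (15.5/26.2)^(1/1.87) = 0.7553 m
h = 0.15 + 0.7553 = 0.9053 m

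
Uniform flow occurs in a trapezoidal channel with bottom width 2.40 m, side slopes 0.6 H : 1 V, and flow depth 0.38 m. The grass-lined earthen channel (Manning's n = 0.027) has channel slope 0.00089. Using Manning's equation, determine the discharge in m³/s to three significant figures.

A = (b + z·y)·y = (2.40 + 0.6×0.38)×0.38 = 0.9986 m²
P = b + 2y√(1+z²) = 2.40 + 2×0.38×√(1+0.6²) = 3.286 m
R = A/P = 0.9986/3.286 = 0.3039 m
Q = (1/n)·A·R^(2/3)·S^(1/2) = (1/0.027) × 0.9986 × 0.3039^(2/3) × 0.00089^(1/2) = 0.4987 m³/s

0.499 m³/s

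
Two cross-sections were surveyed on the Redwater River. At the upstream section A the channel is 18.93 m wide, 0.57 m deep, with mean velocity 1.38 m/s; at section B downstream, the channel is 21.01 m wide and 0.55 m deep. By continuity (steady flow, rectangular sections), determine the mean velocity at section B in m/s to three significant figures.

1.29 m/s

Q = A₁V₁ = (18.93×0.57) × 1.38 = 14.89 m³/s
A₂ = 21.01 × 0.55 = 11.56 m²
V₂ = Q/A₂ = 14.89/11.56 = 1.289 m/s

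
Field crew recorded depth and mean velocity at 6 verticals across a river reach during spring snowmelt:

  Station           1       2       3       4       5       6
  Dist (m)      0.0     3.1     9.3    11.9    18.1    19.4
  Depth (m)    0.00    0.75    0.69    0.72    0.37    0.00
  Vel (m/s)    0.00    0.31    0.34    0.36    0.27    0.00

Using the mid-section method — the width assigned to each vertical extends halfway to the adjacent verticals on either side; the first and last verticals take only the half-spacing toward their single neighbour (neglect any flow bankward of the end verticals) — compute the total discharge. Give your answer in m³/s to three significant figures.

3.63 m³/s

w_2 = (9.3 − 0.0)/2 = 4.65 m; q_2 = 0.31 × 0.75 × 4.65 = 1.081 m³/s
w_3 = (11.9 − 3.1)/2 = 4.4 m; q_3 = 0.34 × 0.69 × 4.4 = 1.032 m³/s
w_4 = (18.1 − 9.3)/2 = 4.4 m; q_4 = 0.36 × 0.72 × 4.4 = 1.140 m³/s
w_5 = (19.4 − 11.9)/2 = 3.75 m; q_5 = 0.27 × 0.37 × 3.75 = 0.3746 m³/s
Stations 1, 6 contribute zero (depth or velocity is 0).
Q = Σ qᵢ = 3.628 m³/s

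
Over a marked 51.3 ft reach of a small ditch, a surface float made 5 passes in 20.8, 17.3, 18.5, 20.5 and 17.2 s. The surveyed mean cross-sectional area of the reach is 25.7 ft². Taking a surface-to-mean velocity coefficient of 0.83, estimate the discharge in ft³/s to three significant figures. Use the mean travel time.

t̄ = (20.8 + 17.3 + 18.5 + 20.5 + 17.2) / 5 = 18.86 s
v_surface = L / t̄ = 51.3 / 18.86 = 2.720 ft/s
v_mean = 0.83 × 2.720 = 2.258 ft/s
Q = A × v_mean = 25.7 × 2.258 = 58.02 ft³/s

58.0 ft³/s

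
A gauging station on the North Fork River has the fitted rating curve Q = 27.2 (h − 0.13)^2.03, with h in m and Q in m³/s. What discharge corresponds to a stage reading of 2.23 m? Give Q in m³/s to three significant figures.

123 m³/s

Q = 27.2 × (2.23 − 0.13)^2.03 = 27.2 × 2.1^2.03 = 122.7 m³/s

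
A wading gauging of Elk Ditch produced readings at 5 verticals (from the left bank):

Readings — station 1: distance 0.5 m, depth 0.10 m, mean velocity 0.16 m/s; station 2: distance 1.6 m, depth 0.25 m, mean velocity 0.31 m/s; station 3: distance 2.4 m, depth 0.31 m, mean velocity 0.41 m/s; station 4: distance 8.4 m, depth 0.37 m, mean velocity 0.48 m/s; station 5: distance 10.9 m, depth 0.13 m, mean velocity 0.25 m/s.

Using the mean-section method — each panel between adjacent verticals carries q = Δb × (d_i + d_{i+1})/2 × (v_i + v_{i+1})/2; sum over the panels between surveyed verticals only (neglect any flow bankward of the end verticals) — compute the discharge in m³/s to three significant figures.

Panel 1-2: Δb = 1.1 m, d̄ = (0.10+0.25)/2 = 0.175, v̄ = (0.16+0.31)/2 = 0.235 → q = 1.1×0.175×0.235 = 0.04524 m³/s
Panel 2-3: Δb = 0.8 m, d̄ = (0.25+0.31)/2 = 0.28, v̄ = (0.31+0.41)/2 = 0.36 → q = 0.8×0.28×0.36 = 0.08064 m³/s
Panel 3-4: Δb = 6 m, d̄ = (0.31+0.37)/2 = 0.34, v̄ = (0.41+0.48)/2 = 0.445 → q = 6×0.34×0.445 = 0.9078 m³/s
Panel 4-5: Δb = 2.5 m, d̄ = (0.37+0.13)/2 = 0.25, v̄ = (0.48+0.25)/2 = 0.365 → q = 2.5×0.25×0.365 = 0.2281 m³/s
Q = Σ q = 1.262 m³/s

1.26 m³/s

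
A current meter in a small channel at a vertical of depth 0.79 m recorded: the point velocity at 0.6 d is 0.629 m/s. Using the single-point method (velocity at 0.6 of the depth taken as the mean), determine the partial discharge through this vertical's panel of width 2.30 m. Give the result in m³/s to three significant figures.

1.14 m³/s

v̄ = v₀.₆ = 0.629 m/s
q = v̄ × d × w = 0.6290 × 0.79 × 2.30 = 1.143 m³/s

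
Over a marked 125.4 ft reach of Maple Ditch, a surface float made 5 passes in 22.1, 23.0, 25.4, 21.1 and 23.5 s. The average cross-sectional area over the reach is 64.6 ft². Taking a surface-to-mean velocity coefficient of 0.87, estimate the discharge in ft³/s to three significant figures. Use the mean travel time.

t̄ = (22.1 + 23.0 + 25.4 + 21.1 + 23.5) / 5 = 23.02 s
v_surface = L / t̄ = 125.4 / 23.02 = 5.447 ft/s
v_mean = 0.87 × 5.447 = 4.739 ft/s
Q = A × v_mean = 64.6 × 4.739 = 306.2 ft³/s

306 ft³/s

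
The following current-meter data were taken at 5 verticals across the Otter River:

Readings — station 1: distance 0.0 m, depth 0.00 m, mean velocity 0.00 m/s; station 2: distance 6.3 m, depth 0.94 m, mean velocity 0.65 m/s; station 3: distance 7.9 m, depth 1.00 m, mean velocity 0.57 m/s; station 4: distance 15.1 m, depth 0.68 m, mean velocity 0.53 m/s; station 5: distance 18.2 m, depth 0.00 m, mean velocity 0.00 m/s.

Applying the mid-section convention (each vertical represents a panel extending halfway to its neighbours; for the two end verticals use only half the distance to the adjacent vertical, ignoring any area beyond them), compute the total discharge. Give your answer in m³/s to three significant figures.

w_2 = (7.9 − 0.0)/2 = 3.95 m; q_2 = 0.65 × 0.94 × 3.95 = 2.413 m³/s
w_3 = (15.1 − 6.3)/2 = 4.4 m; q_3 = 0.57 × 1.00 × 4.4 = 2.508 m³/s
w_4 = (18.2 − 7.9)/2 = 5.15 m; q_4 = 0.53 × 0.68 × 5.15 = 1.856 m³/s
Stations 1, 5 contribute zero (depth or velocity is 0).
Q = Σ qᵢ = 6.778 m³/s

6.78 m³/s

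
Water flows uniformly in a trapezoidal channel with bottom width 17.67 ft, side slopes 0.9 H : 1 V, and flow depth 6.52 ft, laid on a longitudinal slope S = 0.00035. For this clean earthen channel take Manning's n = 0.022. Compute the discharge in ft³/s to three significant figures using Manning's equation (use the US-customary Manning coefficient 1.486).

517 ft³/s

A = (b + z·y)·y = (17.67 + 0.9×6.52)×6.52 = 153.5 ft²
P = b + 2y√(1+z²) = 17.67 + 2×6.52×√(1+0.9²) = 35.21 ft
R = A/P = 153.5/35.21 = 4.358 ft
Q = (1.486/n)·A·R^(2/3)·S^(1/2) = (1.486/0.022) × 153.5 × 4.358^(2/3) × 0.00035^(1/2) = 517.4 ft³/s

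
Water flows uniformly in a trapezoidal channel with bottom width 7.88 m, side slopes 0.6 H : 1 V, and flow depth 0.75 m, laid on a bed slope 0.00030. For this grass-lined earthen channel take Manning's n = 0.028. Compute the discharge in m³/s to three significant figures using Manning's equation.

2.90 m³/s

A = (b + z·y)·y = (7.88 + 0.6×0.75)×0.75 = 6.248 m²
P = b + 2y√(1+z²) = 7.88 + 2×0.75×√(1+0.6²) = 9.629 m
R = A/P = 6.248/9.629 = 0.6488 m
Q = (1/n)·A·R^(2/3)·S^(1/2) = (1/0.028) × 6.248 × 0.6488^(2/3) × 0.00030^(1/2) = 2.896 m³/s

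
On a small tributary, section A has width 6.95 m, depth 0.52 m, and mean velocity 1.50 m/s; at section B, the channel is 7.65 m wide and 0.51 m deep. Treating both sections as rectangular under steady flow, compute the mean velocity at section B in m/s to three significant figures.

Q = A₁V₁ = (6.95×0.52) × 1.50 = 5.421 m³/s
A₂ = 7.65 × 0.51 = 3.902 m²
V₂ = Q/A₂ = 5.421/3.902 = 1.389 m/s

1.39 m/s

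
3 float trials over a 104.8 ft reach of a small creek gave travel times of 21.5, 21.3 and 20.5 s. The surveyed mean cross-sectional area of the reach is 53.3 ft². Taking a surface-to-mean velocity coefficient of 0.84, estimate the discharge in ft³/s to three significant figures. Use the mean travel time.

222 ft³/s

t̄ = (21.5 + 21.3 + 20.5) / 3 = 21.1 s
v_surface = L / t̄ = 104.8 / 21.1 = 4.967 ft/s
v_mean = 0.84 × 4.967 = 4.172 ft/s
Q = A × v_mean = 53.3 × 4.172 = 222.4 ft³/s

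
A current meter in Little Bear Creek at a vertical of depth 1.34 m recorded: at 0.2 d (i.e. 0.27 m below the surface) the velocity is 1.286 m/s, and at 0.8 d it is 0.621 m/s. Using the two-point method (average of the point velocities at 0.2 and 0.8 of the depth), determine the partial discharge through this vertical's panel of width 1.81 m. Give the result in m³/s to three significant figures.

2.31 m³/s

v̄ = (1.286 + 0.621) / 2 = 0.9535 m/s
q = v̄ × d × w = 0.9535 × 1.34 × 1.81 = 2.313 m³/s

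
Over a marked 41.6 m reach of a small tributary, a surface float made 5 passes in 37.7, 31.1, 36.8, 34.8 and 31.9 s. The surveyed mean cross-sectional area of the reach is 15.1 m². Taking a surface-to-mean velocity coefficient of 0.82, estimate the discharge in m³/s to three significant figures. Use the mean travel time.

t̄ = (37.7 + 31.1 + 36.8 + 34.8 + 31.9) / 5 = 34.46 s
v_surface = L / t̄ = 41.6 / 34.46 = 1.207 m/s
v_mean = 0.82 × 1.207 = 0.9899 m/s
Q = A × v_mean = 15.1 × 0.9899 = 14.95 m³/s

14.9 m³/s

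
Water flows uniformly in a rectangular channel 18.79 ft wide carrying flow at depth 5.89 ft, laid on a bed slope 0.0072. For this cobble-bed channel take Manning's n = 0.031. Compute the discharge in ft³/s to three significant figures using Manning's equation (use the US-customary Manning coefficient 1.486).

A = b·y = 18.79 × 5.89 = 110.7 ft²
P = b + 2y = 18.79 + 2×5.89 = 30.57 ft
R = A/P = 110.7/30.57 = 3.620 ft
Q = (1.486/n)·A·R^(2/3)·S^(1/2) = (1.486/0.031) × 110.7 × 3.620^(2/3) × 0.0072^(1/2) = 1061 ft³/s

1060 ft³/s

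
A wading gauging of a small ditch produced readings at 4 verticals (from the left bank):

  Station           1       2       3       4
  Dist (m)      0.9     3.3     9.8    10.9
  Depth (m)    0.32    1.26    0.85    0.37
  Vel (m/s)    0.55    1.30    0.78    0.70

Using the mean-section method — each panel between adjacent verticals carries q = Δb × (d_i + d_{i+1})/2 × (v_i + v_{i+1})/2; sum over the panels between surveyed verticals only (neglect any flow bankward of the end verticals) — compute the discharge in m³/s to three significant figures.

9.38 m³/s

Panel 1-2: Δb = 2.4 m, d̄ = (0.32+1.26)/2 = 0.79, v̄ = (0.55+1.30)/2 = 0.925 → q = 2.4×0.79×0.925 = 1.754 m³/s
Panel 2-3: Δb = 6.5 m, d̄ = (1.26+0.85)/2 = 1.055, v̄ = (1.30+0.78)/2 = 1.04 → q = 6.5×1.055×1.04 = 7.132 m³/s
Panel 3-4: Δb = 1.1 m, d̄ = (0.85+0.37)/2 = 0.61, v̄ = (0.78+0.70)/2 = 0.74 → q = 1.1×0.61×0.74 = 0.4965 m³/s
Q = Σ q = 9.382 m³/s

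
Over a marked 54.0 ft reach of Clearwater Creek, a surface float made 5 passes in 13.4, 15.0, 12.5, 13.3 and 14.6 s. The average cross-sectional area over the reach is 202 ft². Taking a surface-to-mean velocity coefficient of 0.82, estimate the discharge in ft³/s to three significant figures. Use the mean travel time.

650 ft³/s

t̄ = (13.4 + 15.0 + 12.5 + 13.3 + 14.6) / 5 = 13.76 s
v_surface = L / t̄ = 54.0 / 13.76 = 3.924 ft/s
v_mean = 0.82 × 3.924 = 3.218 ft/s
Q = A × v_mean = 202 × 3.218 = 650.0 ft³/s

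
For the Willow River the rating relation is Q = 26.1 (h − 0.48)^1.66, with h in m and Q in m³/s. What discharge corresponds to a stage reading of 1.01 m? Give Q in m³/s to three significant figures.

Q = 26.1 × (1.01 − 0.48)^1.66 = 26.1 × 0.53^1.66 = 9.098 m³/s

9.10 m³/s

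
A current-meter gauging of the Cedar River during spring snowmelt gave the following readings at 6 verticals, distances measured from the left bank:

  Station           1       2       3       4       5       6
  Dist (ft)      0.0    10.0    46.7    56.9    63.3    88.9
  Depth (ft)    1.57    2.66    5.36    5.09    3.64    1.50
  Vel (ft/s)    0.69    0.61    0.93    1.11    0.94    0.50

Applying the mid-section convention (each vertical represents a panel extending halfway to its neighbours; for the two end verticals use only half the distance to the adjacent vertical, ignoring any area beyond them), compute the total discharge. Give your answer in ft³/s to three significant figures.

271 ft³/s

w_1 = (10.0 − 0.0)/2 = 5 ft; q_1 = 0.69 × 1.57 × 5 = 5.417 ft³/s
w_2 = (46.7 − 0.0)/2 = 23.35 ft; q_2 = 0.61 × 2.66 × 23.35 = 37.89 ft³/s
w_3 = (56.9 − 10.0)/2 = 23.45 ft; q_3 = 0.93 × 5.36 × 23.45 = 116.9 ft³/s
w_4 = (63.3 − 46.7)/2 = 8.3 ft; q_4 = 1.11 × 5.09 × 8.3 = 46.89 ft³/s
w_5 = (88.9 − 56.9)/2 = 16 ft; q_5 = 0.94 × 3.64 × 16 = 54.75 ft³/s
w_6 = (88.9 − 63.3)/2 = 12.8 ft; q_6 = 0.50 × 1.50 × 12.8 = 9.600 ft³/s
Q = Σ qᵢ = 271.4 ft³/s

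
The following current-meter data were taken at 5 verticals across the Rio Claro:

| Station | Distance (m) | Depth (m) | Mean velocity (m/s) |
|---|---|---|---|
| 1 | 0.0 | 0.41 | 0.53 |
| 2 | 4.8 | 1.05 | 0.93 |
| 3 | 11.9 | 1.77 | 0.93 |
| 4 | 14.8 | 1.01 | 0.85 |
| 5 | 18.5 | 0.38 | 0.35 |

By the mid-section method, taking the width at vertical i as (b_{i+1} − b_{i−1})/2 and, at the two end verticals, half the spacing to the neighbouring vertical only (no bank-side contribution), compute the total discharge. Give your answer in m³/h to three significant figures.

63500 m³/h

w_1 = (4.8 − 0.0)/2 = 2.4 m; q_1 = 0.53 × 0.41 × 2.4 = 0.5215 m³/s
w_2 = (11.9 − 0.0)/2 = 5.95 m; q_2 = 0.93 × 1.05 × 5.95 = 5.810 m³/s
w_3 = (14.8 − 4.8)/2 = 5 m; q_3 = 0.93 × 1.77 × 5 = 8.231 m³/s
w_4 = (18.5 − 11.9)/2 = 3.3 m; q_4 = 0.85 × 1.01 × 3.3 = 2.833 m³/s
w_5 = (18.5 − 14.8)/2 = 1.85 m; q_5 = 0.35 × 0.38 × 1.85 = 0.2461 m³/s
Q = Σ qᵢ = 17.64 m³/s
= 17.64 × 3600 = 63510 m³/h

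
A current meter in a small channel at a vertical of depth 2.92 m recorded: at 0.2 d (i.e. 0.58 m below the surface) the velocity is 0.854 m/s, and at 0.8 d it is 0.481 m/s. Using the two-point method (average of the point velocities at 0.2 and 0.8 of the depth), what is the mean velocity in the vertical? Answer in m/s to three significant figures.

0.668 m/s

v̄ = (0.854 + 0.481) / 2 = 0.6675 m/s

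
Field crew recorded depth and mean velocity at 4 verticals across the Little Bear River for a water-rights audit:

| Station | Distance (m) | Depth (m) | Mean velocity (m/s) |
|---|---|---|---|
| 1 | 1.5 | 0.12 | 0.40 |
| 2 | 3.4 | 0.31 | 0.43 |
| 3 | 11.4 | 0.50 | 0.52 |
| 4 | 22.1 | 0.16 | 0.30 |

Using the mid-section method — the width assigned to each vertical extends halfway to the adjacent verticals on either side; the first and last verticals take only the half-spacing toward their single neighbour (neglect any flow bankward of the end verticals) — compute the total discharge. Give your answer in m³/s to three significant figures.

w_1 = (3.4 − 1.5)/2 = 0.95 m; q_1 = 0.40 × 0.12 × 0.95 = 0.04560 m³/s
w_2 = (11.4 − 1.5)/2 = 4.95 m; q_2 = 0.43 × 0.31 × 4.95 = 0.6598 m³/s
w_3 = (22.1 − 3.4)/2 = 9.35 m; q_3 = 0.52 × 0.50 × 9.35 = 2.431 m³/s
w_4 = (22.1 − 11.4)/2 = 5.35 m; q_4 = 0.30 × 0.16 × 5.35 = 0.2568 m³/s
Q = Σ qᵢ = 3.393 m³/s

3.39 m³/s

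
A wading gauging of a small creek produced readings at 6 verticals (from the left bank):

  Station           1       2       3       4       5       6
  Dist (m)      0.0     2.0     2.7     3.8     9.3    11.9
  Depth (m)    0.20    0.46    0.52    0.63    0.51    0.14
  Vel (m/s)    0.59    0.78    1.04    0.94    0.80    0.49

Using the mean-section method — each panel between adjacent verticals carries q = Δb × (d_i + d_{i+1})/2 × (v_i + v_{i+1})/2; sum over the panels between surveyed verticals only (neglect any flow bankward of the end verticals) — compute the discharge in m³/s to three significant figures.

4.66 m³/s

Panel 1-2: Δb = 2 m, d̄ = (0.20+0.46)/2 = 0.33, v̄ = (0.59+0.78)/2 = 0.685 → q = 2×0.33×0.685 = 0.4521 m³/s
Panel 2-3: Δb = 0.7 m, d̄ = (0.46+0.52)/2 = 0.49, v̄ = (0.78+1.04)/2 = 0.91 → q = 0.7×0.49×0.91 = 0.3121 m³/s
Panel 3-4: Δb = 1.1 m, d̄ = (0.52+0.63)/2 = 0.575, v̄ = (1.04+0.94)/2 = 0.99 → q = 1.1×0.575×0.99 = 0.6262 m³/s
Panel 4-5: Δb = 5.5 m, d̄ = (0.63+0.51)/2 = 0.57, v̄ = (0.94+0.80)/2 = 0.87 → q = 5.5×0.57×0.87 = 2.727 m³/s
Panel 5-6: Δb = 2.6 m, d̄ = (0.51+0.14)/2 = 0.325, v̄ = (0.80+0.49)/2 = 0.645 → q = 2.6×0.325×0.645 = 0.5450 m³/s
Q = Σ q = 4.663 m³/s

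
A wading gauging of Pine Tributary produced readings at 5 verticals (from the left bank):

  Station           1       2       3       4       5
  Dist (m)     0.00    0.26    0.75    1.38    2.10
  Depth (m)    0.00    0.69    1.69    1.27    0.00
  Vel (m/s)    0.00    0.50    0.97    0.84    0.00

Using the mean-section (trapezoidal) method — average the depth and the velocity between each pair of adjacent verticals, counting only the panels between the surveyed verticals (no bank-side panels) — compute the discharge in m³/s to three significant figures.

1.49 m³/s

Panel 1-2: Δb = 0.26 m, d̄ = (0.00+0.69)/2 = 0.345, v̄ = (0.00+0.50)/2 = 0.25 → q = 0.26×0.345×0.25 = 0.02243 m³/s
Panel 2-3: Δb = 0.49 m, d̄ = (0.69+1.69)/2 = 1.19, v̄ = (0.50+0.97)/2 = 0.735 → q = 0.49×1.19×0.735 = 0.4286 m³/s
Panel 3-4: Δb = 0.63 m, d̄ = (1.69+1.27)/2 = 1.48, v̄ = (0.97+0.84)/2 = 0.905 → q = 0.63×1.48×0.905 = 0.8438 m³/s
Panel 4-5: Δb = 0.72 m, d̄ = (1.27+0.00)/2 = 0.635, v̄ = (0.84+0.00)/2 = 0.42 → q = 0.72×0.635×0.42 = 0.1920 m³/s
Q = Σ q = 1.487 m³/s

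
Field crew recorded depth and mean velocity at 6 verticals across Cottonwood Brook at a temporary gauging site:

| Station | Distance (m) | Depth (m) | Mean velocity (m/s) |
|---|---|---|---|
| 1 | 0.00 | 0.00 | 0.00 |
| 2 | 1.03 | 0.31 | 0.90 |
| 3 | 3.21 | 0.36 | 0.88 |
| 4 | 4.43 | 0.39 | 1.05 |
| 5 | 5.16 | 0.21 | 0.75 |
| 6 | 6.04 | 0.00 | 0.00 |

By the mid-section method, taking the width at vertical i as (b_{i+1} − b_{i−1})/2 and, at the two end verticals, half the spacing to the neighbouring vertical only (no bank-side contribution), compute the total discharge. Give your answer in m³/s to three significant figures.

1.51 m³/s

w_2 = (3.21 − 0.00)/2 = 1.605 m; q_2 = 0.90 × 0.31 × 1.605 = 0.4478 m³/s
w_3 = (4.43 − 1.03)/2 = 1.7 m; q_3 = 0.88 × 0.36 × 1.7 = 0.5386 m³/s
w_4 = (5.16 − 3.21)/2 = 0.975 m; q_4 = 1.05 × 0.39 × 0.975 = 0.3993 m³/s
w_5 = (6.04 − 4.43)/2 = 0.805 m; q_5 = 0.75 × 0.21 × 0.805 = 0.1268 m³/s
Stations 1, 6 contribute zero (depth or velocity is 0).
Q = Σ qᵢ = 1.512 m³/s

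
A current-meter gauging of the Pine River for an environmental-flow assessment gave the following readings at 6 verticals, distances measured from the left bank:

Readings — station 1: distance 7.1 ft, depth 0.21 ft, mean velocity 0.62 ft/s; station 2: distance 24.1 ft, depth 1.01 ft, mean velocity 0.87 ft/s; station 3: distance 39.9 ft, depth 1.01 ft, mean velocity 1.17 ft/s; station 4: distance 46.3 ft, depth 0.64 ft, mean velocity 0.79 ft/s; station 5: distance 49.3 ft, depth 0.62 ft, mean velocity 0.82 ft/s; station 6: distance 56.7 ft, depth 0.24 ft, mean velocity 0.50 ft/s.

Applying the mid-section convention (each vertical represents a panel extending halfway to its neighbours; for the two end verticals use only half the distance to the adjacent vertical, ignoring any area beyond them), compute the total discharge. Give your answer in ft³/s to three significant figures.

34.1 ft³/s

w_1 = (24.1 − 7.1)/2 = 8.5 ft; q_1 = 0.62 × 0.21 × 8.5 = 1.107 ft³/s
w_2 = (39.9 − 7.1)/2 = 16.4 ft; q_2 = 0.87 × 1.01 × 16.4 = 14.41 ft³/s
w_3 = (46.3 − 24.1)/2 = 11.1 ft; q_3 = 1.17 × 1.01 × 11.1 = 13.12 ft³/s
w_4 = (49.3 − 39.9)/2 = 4.7 ft; q_4 = 0.79 × 0.64 × 4.7 = 2.376 ft³/s
w_5 = (56.7 − 46.3)/2 = 5.2 ft; q_5 = 0.82 × 0.62 × 5.2 = 2.644 ft³/s
w_6 = (56.7 − 49.3)/2 = 3.7 ft; q_6 = 0.50 × 0.24 × 3.7 = 0.4440 ft³/s
Q = Σ qᵢ = 34.10 ft³/s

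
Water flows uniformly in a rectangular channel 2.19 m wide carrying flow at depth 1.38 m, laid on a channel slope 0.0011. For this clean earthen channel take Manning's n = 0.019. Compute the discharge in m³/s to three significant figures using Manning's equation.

A = b·y = 2.19 × 1.38 = 3.022 m²
P = b + 2y = 2.19 + 2×1.38 = 4.950 m
R = A/P = 3.022/4.950 = 0.6105 m
Q = (1/n)·A·R^(2/3)·S^(1/2) = (1/0.019) × 3.022 × 0.6105^(2/3) × 0.0011^(1/2) = 3.797 m³/s

3.80 m³/s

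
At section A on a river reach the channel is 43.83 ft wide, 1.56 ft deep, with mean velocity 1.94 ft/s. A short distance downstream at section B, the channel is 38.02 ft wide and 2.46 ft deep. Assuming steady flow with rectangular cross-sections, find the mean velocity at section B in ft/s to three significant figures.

Q = A₁V₁ = (43.83×1.56) × 1.94 = 132.6 ft³/s
A₂ = 38.02 × 2.46 = 93.53 ft²
V₂ = Q/A₂ = 132.6/93.53 = 1.418 ft/s

1.42 ft/s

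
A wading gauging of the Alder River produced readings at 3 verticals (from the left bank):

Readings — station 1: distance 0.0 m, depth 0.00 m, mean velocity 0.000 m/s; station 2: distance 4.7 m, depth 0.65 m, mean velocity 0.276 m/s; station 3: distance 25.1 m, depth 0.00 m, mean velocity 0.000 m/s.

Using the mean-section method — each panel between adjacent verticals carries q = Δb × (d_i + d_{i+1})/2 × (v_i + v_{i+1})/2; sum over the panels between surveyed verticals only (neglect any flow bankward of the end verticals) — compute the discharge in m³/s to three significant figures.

1.13 m³/s

Panel 1-2: Δb = 4.7 m, d̄ = (0.00+0.65)/2 = 0.325, v̄ = (0.000+0.276)/2 = 0.138 → q = 4.7×0.325×0.138 = 0.2108 m³/s
Panel 2-3: Δb = 20.4 m, d̄ = (0.65+0.00)/2 = 0.325, v̄ = (0.276+0.000)/2 = 0.138 → q = 20.4×0.325×0.138 = 0.9149 m³/s
Q = Σ q = 1.126 m³/s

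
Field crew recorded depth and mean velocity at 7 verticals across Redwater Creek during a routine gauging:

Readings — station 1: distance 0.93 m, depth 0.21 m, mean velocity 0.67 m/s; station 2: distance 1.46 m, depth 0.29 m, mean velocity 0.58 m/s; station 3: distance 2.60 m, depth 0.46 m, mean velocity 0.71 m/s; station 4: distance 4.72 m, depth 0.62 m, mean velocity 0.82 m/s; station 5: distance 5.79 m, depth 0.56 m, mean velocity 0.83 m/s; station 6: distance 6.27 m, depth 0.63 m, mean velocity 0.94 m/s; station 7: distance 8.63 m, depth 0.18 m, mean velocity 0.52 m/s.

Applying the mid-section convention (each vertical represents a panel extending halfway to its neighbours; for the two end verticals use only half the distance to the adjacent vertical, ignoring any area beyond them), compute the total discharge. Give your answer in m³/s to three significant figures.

2.83 m³/s

w_1 = (1.46 − 0.93)/2 = 0.265 m; q_1 = 0.67 × 0.21 × 0.265 = 0.03729 m³/s
w_2 = (2.60 − 0.93)/2 = 0.835 m; q_2 = 0.58 × 0.29 × 0.835 = 0.1404 m³/s
w_3 = (4.72 − 1.46)/2 = 1.63 m; q_3 = 0.71 × 0.46 × 1.63 = 0.5324 m³/s
w_4 = (5.79 − 2.60)/2 = 1.595 m; q_4 = 0.82 × 0.62 × 1.595 = 0.8109 m³/s
w_5 = (6.27 − 4.72)/2 = 0.775 m; q_5 = 0.83 × 0.56 × 0.775 = 0.3602 m³/s
w_6 = (8.63 − 5.79)/2 = 1.42 m; q_6 = 0.94 × 0.63 × 1.42 = 0.8409 m³/s
w_7 = (8.63 − 6.27)/2 = 1.18 m; q_7 = 0.52 × 0.18 × 1.18 = 0.1104 m³/s
Q = Σ qᵢ = 2.833 m³/s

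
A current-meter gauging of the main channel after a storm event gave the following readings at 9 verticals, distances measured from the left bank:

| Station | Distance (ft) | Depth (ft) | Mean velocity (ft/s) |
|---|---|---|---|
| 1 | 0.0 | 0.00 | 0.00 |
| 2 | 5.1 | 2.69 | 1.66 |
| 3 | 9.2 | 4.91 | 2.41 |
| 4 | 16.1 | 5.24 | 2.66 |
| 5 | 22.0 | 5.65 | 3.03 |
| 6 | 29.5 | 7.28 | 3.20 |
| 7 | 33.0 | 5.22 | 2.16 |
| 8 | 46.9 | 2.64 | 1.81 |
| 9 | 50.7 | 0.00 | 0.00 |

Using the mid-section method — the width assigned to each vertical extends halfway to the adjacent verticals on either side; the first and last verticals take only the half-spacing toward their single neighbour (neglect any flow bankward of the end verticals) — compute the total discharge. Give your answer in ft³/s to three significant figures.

558 ft³/s

w_2 = (9.2 − 0.0)/2 = 4.6 ft; q_2 = 1.66 × 2.69 × 4.6 = 20.54 ft³/s
w_3 = (16.1 − 5.1)/2 = 5.5 ft; q_3 = 2.41 × 4.91 × 5.5 = 65.08 ft³/s
w_4 = (22.0 − 9.2)/2 = 6.4 ft; q_4 = 2.66 × 5.24 × 6.4 = 89.21 ft³/s
w_5 = (29.5 − 16.1)/2 = 6.7 ft; q_5 = 3.03 × 5.65 × 6.7 = 114.7 ft³/s
w_6 = (33.0 − 22.0)/2 = 5.5 ft; q_6 = 3.20 × 7.28 × 5.5 = 128.1 ft³/s
w_7 = (46.9 − 29.5)/2 = 8.7 ft; q_7 = 2.16 × 5.22 × 8.7 = 98.09 ft³/s
w_8 = (50.7 − 33.0)/2 = 8.85 ft; q_8 = 1.81 × 2.64 × 8.85 = 42.29 ft³/s
Stations 1, 9 contribute zero (depth or velocity is 0).
Q = Σ qᵢ = 558.0 ft³/s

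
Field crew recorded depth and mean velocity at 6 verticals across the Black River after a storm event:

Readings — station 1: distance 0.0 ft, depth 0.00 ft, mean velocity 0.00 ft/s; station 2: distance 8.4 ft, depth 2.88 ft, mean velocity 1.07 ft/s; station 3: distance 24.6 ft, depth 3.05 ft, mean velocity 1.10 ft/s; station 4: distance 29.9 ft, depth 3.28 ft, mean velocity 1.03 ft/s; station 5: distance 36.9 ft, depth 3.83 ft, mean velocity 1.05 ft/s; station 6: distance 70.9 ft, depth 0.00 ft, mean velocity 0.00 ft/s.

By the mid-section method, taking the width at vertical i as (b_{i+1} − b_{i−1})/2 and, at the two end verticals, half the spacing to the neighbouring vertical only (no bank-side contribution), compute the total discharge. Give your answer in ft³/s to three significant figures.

177 ft³/s

w_2 = (24.6 − 0.0)/2 = 12.3 ft; q_2 = 1.07 × 2.88 × 12.3 = 37.90 ft³/s
w_3 = (29.9 − 8.4)/2 = 10.75 ft; q_3 = 1.10 × 3.05 × 10.75 = 36.07 ft³/s
w_4 = (36.9 − 24.6)/2 = 6.15 ft; q_4 = 1.03 × 3.28 × 6.15 = 20.78 ft³/s
w_5 = (70.9 − 29.9)/2 = 20.5 ft; q_5 = 1.05 × 3.83 × 20.5 = 82.44 ft³/s
Stations 1, 6 contribute zero (depth or velocity is 0).
Q = Σ qᵢ = 177.2 ft³/s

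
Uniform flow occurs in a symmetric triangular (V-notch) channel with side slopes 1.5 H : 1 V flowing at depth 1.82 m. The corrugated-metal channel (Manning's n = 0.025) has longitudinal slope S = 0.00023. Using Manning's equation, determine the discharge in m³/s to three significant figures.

A = z·y² = 1.5×1.82² = 4.969 m²
P = 2y√(1+z²) = 2×1.82×√(1+1.5²) = 6.562 m
R = A/P = 4.969/6.562 = 0.7572 m
Q = (1/n)·A·R^(2/3)·S^(1/2) = (1/0.025) × 4.969 × 0.7572^(2/3) × 0.00023^(1/2) = 2.504 m³/s

2.50 m³/s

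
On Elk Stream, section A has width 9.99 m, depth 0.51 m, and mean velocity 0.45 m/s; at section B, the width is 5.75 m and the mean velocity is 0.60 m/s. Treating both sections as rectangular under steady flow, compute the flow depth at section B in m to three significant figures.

0.665 m

Q = A₁V₁ = (9.99×0.51) × 0.45 = 2.293 m³/s
d₂ = Q/(b₂ V₂) = 2.293/(5.75×0.60) = 0.6646 m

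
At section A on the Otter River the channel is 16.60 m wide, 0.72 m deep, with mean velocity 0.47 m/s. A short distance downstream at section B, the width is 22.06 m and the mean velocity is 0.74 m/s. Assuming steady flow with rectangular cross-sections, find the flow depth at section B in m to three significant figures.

Q = A₁V₁ = (16.60×0.72) × 0.47 = 5.617 m³/s
d₂ = Q/(b₂ V₂) = 5.617/(22.06×0.74) = 0.3441 m

0.344 m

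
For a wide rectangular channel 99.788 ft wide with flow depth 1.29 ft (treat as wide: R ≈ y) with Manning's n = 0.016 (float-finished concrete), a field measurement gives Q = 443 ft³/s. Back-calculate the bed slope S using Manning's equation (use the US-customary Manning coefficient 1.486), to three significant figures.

A = b·y = 99.788 × 1.29 = 128.7 ft²
Wide channel: R ≈ y = 1.29 ft
S = (Q·n / (1.486·A·R^(2/3)))² = (443×0.016 / (1.486×128.7×1.185))² = 0.0009777

0.000978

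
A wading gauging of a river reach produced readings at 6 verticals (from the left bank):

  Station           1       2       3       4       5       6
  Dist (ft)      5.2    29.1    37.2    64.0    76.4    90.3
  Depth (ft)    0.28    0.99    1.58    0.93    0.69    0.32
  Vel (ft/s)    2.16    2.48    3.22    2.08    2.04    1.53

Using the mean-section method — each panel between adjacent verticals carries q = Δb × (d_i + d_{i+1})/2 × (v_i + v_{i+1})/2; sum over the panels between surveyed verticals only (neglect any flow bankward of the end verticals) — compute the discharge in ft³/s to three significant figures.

Panel 1-2: Δb = 23.9 ft, d̄ = (0.28+0.99)/2 = 0.635, v̄ = (2.16+2.48)/2 = 2.32 → q = 23.9×0.635×2.32 = 35.21 ft³/s
Panel 2-3: Δb = 8.1 ft, d̄ = (0.99+1.58)/2 = 1.285, v̄ = (2.48+3.22)/2 = 2.85 → q = 8.1×1.285×2.85 = 29.66 ft³/s
Panel 3-4: Δb = 26.8 ft, d̄ = (1.58+0.93)/2 = 1.255, v̄ = (3.22+2.08)/2 = 2.65 → q = 26.8×1.255×2.65 = 89.13 ft³/s
Panel 4-5: Δb = 12.4 ft, d̄ = (0.93+0.69)/2 = 0.81, v̄ = (2.08+2.04)/2 = 2.06 → q = 12.4×0.81×2.06 = 20.69 ft³/s
Panel 5-6: Δb = 13.9 ft, d̄ = (0.69+0.32)/2 = 0.505, v̄ = (2.04+1.53)/2 = 1.785 → q = 13.9×0.505×1.785 = 12.53 ft³/s
Q = Σ q = 187.2 ft³/s

187 ft³/s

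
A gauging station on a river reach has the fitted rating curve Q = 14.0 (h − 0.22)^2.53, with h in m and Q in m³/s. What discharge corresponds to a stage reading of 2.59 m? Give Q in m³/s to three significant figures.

Q = 14.0 × (2.59 − 0.22)^2.53 = 14.0 × 2.37^2.53 = 124.2 m³/s

124 m³/s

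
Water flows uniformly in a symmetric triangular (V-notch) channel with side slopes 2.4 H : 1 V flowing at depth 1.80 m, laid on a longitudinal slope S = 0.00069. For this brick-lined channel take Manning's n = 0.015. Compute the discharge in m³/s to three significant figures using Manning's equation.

A = z·y² = 2.4×1.80² = 7.776 m²
P = 2y√(1+z²) = 2×1.80×√(1+2.4²) = 9.360 m
R = A/P = 7.776/9.360 = 0.8308 m
Q = (1/n)·A·R^(2/3)·S^(1/2) = (1/0.015) × 7.776 × 0.8308^(2/3) × 0.00069^(1/2) = 12.03 m³/s

12.0 m³/s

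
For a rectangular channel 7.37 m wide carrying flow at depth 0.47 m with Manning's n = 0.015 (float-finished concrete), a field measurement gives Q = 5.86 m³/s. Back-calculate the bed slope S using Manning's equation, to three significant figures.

A = b·y = 7.37 × 0.47 = 3.464 m²
P = b + 2y = 7.37 + 2×0.47 = 8.310 m
R = A/P = 3.464/8.310 = 0.4168 m
S = (Q·n / (1·A·R^(2/3)))² = (5.86×0.015 / (1×3.464×0.5580))² = 0.002068

0.00207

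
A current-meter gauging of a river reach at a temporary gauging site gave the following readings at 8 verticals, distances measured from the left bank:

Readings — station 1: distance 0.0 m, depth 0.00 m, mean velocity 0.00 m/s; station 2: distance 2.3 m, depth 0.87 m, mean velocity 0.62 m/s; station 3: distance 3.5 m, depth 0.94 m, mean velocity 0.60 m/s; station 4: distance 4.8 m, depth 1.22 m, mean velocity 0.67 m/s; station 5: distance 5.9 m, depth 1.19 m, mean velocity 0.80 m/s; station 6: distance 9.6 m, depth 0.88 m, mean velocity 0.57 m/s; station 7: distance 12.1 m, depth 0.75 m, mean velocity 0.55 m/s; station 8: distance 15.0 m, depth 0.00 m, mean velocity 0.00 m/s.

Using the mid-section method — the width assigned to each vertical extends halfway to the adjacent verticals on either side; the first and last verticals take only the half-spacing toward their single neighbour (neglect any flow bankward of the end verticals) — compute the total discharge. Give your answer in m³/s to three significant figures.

7.58 m³/s

w_2 = (3.5 − 0.0)/2 = 1.75 m; q_2 = 0.62 × 0.87 × 1.75 = 0.9440 m³/s
w_3 = (4.8 − 2.3)/2 = 1.25 m; q_3 = 0.60 × 0.94 × 1.25 = 0.7050 m³/s
w_4 = (5.9 − 3.5)/2 = 1.2 m; q_4 = 0.67 × 1.22 × 1.2 = 0.9809 m³/s
w_5 = (9.6 − 4.8)/2 = 2.4 m; q_5 = 0.80 × 1.19 × 2.4 = 2.285 m³/s
w_6 = (12.1 − 5.9)/2 = 3.1 m; q_6 = 0.57 × 0.88 × 3.1 = 1.555 m³/s
w_7 = (15.0 − 9.6)/2 = 2.7 m; q_7 = 0.55 × 0.75 × 2.7 = 1.114 m³/s
Stations 1, 8 contribute zero (depth or velocity is 0).
Q = Σ qᵢ = 7.583 m³/s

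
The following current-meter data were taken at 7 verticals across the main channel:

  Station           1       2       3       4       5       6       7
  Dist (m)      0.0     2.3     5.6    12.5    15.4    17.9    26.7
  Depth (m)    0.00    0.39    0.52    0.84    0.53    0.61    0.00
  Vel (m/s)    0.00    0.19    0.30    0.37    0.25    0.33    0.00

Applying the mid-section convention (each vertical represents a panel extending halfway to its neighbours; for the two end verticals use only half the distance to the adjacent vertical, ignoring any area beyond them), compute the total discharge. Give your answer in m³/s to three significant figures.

4.02 m³/s

w_2 = (5.6 − 0.0)/2 = 2.8 m; q_2 = 0.19 × 0.39 × 2.8 = 0.2075 m³/s
w_3 = (12.5 − 2.3)/2 = 5.1 m; q_3 = 0.30 × 0.52 × 5.1 = 0.7956 m³/s
w_4 = (15.4 − 5.6)/2 = 4.9 m; q_4 = 0.37 × 0.84 × 4.9 = 1.523 m³/s
w_5 = (17.9 − 12.5)/2 = 2.7 m; q_5 = 0.25 × 0.53 × 2.7 = 0.3578 m³/s
w_6 = (26.7 − 15.4)/2 = 5.65 m; q_6 = 0.33 × 0.61 × 5.65 = 1.137 m³/s
Stations 1, 7 contribute zero (depth or velocity is 0).
Q = Σ qᵢ = 4.021 m³/s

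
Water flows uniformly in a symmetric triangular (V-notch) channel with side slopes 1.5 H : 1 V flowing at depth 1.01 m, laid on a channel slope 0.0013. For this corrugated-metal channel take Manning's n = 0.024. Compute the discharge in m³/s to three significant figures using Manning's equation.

1.29 m³/s

A = z·y² = 1.5×1.01² = 1.530 m²
P = 2y√(1+z²) = 2×1.01×√(1+1.5²) = 3.642 m
R = A/P = 1.530/3.642 = 0.4202 m
Q = (1/n)·A·R^(2/3)·S^(1/2) = (1/0.024) × 1.530 × 0.4202^(2/3) × 0.0013^(1/2) = 1.290 m³/s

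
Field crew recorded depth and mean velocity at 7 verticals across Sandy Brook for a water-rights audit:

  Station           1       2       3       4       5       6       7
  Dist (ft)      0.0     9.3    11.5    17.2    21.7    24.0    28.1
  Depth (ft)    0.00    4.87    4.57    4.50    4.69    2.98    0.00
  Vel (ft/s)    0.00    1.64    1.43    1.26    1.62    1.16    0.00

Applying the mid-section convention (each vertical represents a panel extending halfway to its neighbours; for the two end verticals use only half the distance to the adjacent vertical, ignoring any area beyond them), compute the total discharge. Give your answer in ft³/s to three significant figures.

w_2 = (11.5 − 0.0)/2 = 5.75 ft; q_2 = 1.64 × 4.87 × 5.75 = 45.92 ft³/s
w_3 = (17.2 − 9.3)/2 = 3.95 ft; q_3 = 1.43 × 4.57 × 3.95 = 25.81 ft³/s
w_4 = (21.7 − 11.5)/2 = 5.1 ft; q_4 = 1.26 × 4.50 × 5.1 = 28.92 ft³/s
w_5 = (24.0 − 17.2)/2 = 3.4 ft; q_5 = 1.62 × 4.69 × 3.4 = 25.83 ft³/s
w_6 = (28.1 − 21.7)/2 = 3.2 ft; q_6 = 1.16 × 2.98 × 3.2 = 11.06 ft³/s
Stations 1, 7 contribute zero (depth or velocity is 0).
Q = Σ qᵢ = 137.5 ft³/s

138 ft³/s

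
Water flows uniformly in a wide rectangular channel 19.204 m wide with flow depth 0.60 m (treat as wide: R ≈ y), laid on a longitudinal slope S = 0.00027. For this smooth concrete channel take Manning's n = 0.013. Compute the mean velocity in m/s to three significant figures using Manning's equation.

0.899 m/s

A = b·y = 19.204 × 0.60 = 11.52 m²
Wide channel: R ≈ y = 0.60 m
Q = (1/n)·A·R^(2/3)·S^(1/2) = (1/0.013) × 11.52 × 0.6000^(2/3) × 0.00027^(1/2) = 10.36 m³/s
V = Q/A = 10.36/11.52 = 0.8992 m/s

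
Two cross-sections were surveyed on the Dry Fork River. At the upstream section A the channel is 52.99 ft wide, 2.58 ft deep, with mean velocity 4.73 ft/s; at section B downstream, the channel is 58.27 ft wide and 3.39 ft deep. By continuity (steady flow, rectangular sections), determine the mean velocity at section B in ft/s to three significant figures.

Q = A₁V₁ = (52.99×2.58) × 4.73 = 646.7 ft³/s
A₂ = 58.27 × 3.39 = 197.5 ft²
V₂ = Q/A₂ = 646.7/197.5 = 3.274 ft/s

3.27 ft/s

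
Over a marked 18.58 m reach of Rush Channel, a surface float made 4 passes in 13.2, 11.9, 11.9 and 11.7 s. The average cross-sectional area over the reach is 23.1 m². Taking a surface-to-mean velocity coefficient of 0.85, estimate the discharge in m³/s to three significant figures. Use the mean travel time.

30.0 m³/s

t̄ = (13.2 + 11.9 + 11.9 + 11.7) / 4 = 12.175 s
v_surface = L / t̄ = 18.58 / 12.175 = 1.526 m/s
v_mean = 0.85 × 1.526 = 1.297 m/s
Q = A × v_mean = 23.1 × 1.297 = 29.96 m³/s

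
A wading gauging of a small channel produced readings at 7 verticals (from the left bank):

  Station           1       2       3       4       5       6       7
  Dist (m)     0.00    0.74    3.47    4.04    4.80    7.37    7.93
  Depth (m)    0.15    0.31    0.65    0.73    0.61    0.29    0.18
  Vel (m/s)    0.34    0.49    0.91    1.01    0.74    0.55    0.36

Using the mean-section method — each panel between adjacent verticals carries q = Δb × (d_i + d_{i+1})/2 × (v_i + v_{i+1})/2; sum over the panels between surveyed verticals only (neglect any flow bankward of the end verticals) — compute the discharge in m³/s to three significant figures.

Panel 1-2: Δb = 0.74 m, d̄ = (0.15+0.31)/2 = 0.23, v̄ = (0.34+0.49)/2 = 0.415 → q = 0.74×0.23×0.415 = 0.07063 m³/s
Panel 2-3: Δb = 2.73 m, d̄ = (0.31+0.65)/2 = 0.48, v̄ = (0.49+0.91)/2 = 0.7 → q = 2.73×0.48×0.7 = 0.9173 m³/s
Panel 3-4: Δb = 0.57 m, d̄ = (0.65+0.73)/2 = 0.69, v̄ = (0.91+1.01)/2 = 0.96 → q = 0.57×0.69×0.96 = 0.3776 m³/s
Panel 4-5: Δb = 0.76 m, d̄ = (0.73+0.61)/2 = 0.67, v̄ = (1.01+0.74)/2 = 0.875 → q = 0.76×0.67×0.875 = 0.4456 m³/s
Panel 5-6: Δb = 2.57 m, d̄ = (0.61+0.29)/2 = 0.45, v̄ = (0.74+0.55)/2 = 0.645 → q = 2.57×0.45×0.645 = 0.7459 m³/s
Panel 6-7: Δb = 0.56 m, d̄ = (0.29+0.18)/2 = 0.235, v̄ = (0.55+0.36)/2 = 0.455 → q = 0.56×0.235×0.455 = 0.05988 m³/s
Q = Σ q = 2.617 m³/s

2.62 m³/s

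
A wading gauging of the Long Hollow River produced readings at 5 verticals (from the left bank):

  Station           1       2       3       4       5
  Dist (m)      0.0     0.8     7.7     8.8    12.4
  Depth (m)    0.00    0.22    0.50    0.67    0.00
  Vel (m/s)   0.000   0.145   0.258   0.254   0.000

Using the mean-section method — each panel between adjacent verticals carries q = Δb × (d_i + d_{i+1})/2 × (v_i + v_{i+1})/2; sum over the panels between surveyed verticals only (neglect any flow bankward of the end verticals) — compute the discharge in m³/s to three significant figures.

0.825 m³/s

Panel 1-2: Δb = 0.8 m, d̄ = (0.00+0.22)/2 = 0.11, v̄ = (0.000+0.145)/2 = 0.0725 → q = 0.8×0.11×0.0725 = 0.006380 m³/s
Panel 2-3: Δb = 6.9 m, d̄ = (0.22+0.50)/2 = 0.36, v̄ = (0.145+0.258)/2 = 0.2015 → q = 6.9×0.36×0.2015 = 0.5005 m³/s
Panel 3-4: Δb = 1.1 m, d̄ = (0.50+0.67)/2 = 0.585, v̄ = (0.258+0.254)/2 = 0.256 → q = 1.1×0.585×0.256 = 0.1647 m³/s
Panel 4-5: Δb = 3.6 m, d̄ = (0.67+0.00)/2 = 0.335, v̄ = (0.254+0.000)/2 = 0.127 → q = 3.6×0.335×0.127 = 0.1532 m³/s
Q = Σ q = 0.8248 m³/s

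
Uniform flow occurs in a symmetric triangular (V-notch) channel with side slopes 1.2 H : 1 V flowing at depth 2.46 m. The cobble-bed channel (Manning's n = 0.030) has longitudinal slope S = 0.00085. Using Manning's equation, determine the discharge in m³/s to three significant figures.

6.80 m³/s

A = z·y² = 1.2×2.46² = 7.262 m²
P = 2y√(1+z²) = 2×2.46×√(1+1.2²) = 7.685 m
R = A/P = 7.262/7.685 = 0.9449 m
Q = (1/n)·A·R^(2/3)·S^(1/2) = (1/0.030) × 7.262 × 0.9449^(2/3) × 0.00085^(1/2) = 6.796 m³/s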